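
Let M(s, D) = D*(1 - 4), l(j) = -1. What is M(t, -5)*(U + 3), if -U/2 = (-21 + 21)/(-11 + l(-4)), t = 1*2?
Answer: 45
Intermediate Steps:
t = 2
M(s, D) = -3*D (M(s, D) = D*(-3) = -3*D)
U = 0 (U = -2*(-21 + 21)/(-11 - 1) = -0/(-12) = -0*(-1)/12 = -2*0 = 0)
M(t, -5)*(U + 3) = (-3*(-5))*(0 + 3) = 15*3 = 45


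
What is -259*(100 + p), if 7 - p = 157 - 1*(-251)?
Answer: 77959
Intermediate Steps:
p = -401 (p = 7 - (157 - 1*(-251)) = 7 - (157 + 251) = 7 - 1*408 = 7 - 408 = -401)
-259*(100 + p) = -259*(100 - 401) = -259*(-301) = 77959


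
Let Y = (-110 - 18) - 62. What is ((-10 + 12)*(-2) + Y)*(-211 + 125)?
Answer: 16684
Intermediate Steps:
Y = -190 (Y = -128 - 62 = -190)
((-10 + 12)*(-2) + Y)*(-211 + 125) = ((-10 + 12)*(-2) - 190)*(-211 + 125) = (2*(-2) - 190)*(-86) = (-4 - 190)*(-86) = -194*(-86) = 16684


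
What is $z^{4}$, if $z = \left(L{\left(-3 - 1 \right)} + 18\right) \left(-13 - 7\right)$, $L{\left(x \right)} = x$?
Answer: $6146560000$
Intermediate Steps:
$z = -280$ ($z = \left(\left(-3 - 1\right) + 18\right) \left(-13 - 7\right) = \left(-4 + 18\right) \left(-20\right) = 14 \left(-20\right) = -280$)
$z^{4} = \left(-280\right)^{4} = 6146560000$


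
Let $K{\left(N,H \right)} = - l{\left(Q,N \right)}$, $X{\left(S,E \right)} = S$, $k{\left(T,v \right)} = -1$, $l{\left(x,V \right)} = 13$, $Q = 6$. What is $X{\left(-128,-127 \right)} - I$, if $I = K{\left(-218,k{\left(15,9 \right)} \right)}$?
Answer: $-115$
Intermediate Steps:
$K{\left(N,H \right)} = -13$ ($K{\left(N,H \right)} = \left(-1\right) 13 = -13$)
$I = -13$
$X{\left(-128,-127 \right)} - I = -128 - -13 = -128 + 13 = -115$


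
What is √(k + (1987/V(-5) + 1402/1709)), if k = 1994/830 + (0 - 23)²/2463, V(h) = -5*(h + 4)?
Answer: 13*√7237537686426387795/1746845805 ≈ 20.021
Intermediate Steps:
V(h) = -20 - 5*h (V(h) = -5*(4 + h) = -20 - 5*h)
k = 2675146/1022145 (k = 1994*(1/830) + (-23)²*(1/2463) = 997/415 + 529*(1/2463) = 997/415 + 529/2463 = 2675146/1022145 ≈ 2.6172)
√(k + (1987/V(-5) + 1402/1709)) = √(2675146/1022145 + (1987/(-20 - 5*(-5)) + 1402/1709)) = √(2675146/1022145 + (1987/(-20 + 25) + 1402*(1/1709))) = √(2675146/1022145 + (1987/5 + 1402/1709)) = √(2675146/1022145 + 3402793/8545) = √(700201394711/1746845805) = 13*√7237537686426387795/1746845805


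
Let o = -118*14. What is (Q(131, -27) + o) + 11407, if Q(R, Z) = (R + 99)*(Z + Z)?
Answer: -2665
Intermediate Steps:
o = -1652
Q(R, Z) = 2*Z*(99 + R) (Q(R, Z) = (99 + R)*(2*Z) = 2*Z*(99 + R))
(Q(131, -27) + o) + 11407 = (2*(-27)*(99 + 131) - 1652) + 11407 = (2*(-27)*230 - 1652) + 11407 = (-12420 - 1652) + 11407 = -14072 + 11407 = -2665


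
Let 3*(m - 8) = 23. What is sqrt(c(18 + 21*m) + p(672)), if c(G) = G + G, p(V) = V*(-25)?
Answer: I*sqrt(16106) ≈ 126.91*I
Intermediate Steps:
p(V) = -25*V
m = 47/3 (m = 8 + (1/3)*23 = 8 + 23/3 = 47/3 ≈ 15.667)
c(G) = 2*G
sqrt(c(18 + 21*m) + p(672)) = sqrt(2*(18 + 21*(47/3)) - 25*672) = sqrt(2*(18 + 329) - 16800) = sqrt(2*347 - 16800) = sqrt(694 - 16800) = sqrt(-16106) = I*sqrt(16106)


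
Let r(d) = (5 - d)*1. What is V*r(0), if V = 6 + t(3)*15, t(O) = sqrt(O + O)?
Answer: 30 + 75*sqrt(6) ≈ 213.71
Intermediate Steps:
t(O) = sqrt(2)*sqrt(O) (t(O) = sqrt(2*O) = sqrt(2)*sqrt(O))
r(d) = 5 - d
V = 6 + 15*sqrt(6) (V = 6 + (sqrt(2)*sqrt(3))*15 = 6 + sqrt(6)*15 = 6 + 15*sqrt(6) ≈ 42.742)
V*r(0) = (6 + 15*sqrt(6))*(5 - 1*0) = (6 + 15*sqrt(6))*(5 + 0) = (6 + 15*sqrt(6))*5 = 30 + 75*sqrt(6)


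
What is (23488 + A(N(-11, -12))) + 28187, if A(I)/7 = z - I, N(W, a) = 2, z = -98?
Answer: 50975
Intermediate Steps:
A(I) = -686 - 7*I (A(I) = 7*(-98 - I) = -686 - 7*I)
(23488 + A(N(-11, -12))) + 28187 = (23488 + (-686 - 7*2)) + 28187 = (23488 + (-686 - 14)) + 28187 = (23488 - 700) + 28187 = 22788 + 28187 = 50975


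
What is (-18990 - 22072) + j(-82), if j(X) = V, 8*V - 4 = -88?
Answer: -82145/2 ≈ -41073.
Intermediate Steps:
V = -21/2 (V = ½ + (⅛)*(-88) = ½ - 11 = -21/2 ≈ -10.500)
j(X) = -21/2
(-18990 - 22072) + j(-82) = (-18990 - 22072) - 21/2 = -41062 - 21/2 = -82145/2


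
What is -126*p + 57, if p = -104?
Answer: 13161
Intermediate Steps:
-126*p + 57 = -126*(-104) + 57 = 13104 + 57 = 13161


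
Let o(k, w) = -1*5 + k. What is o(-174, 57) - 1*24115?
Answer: -24294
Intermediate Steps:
o(k, w) = -5 + k
o(-174, 57) - 1*24115 = (-5 - 174) - 1*24115 = -179 - 24115 = -24294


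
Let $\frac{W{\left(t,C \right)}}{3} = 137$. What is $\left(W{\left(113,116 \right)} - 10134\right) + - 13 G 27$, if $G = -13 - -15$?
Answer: $-10425$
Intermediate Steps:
$W{\left(t,C \right)} = 411$ ($W{\left(t,C \right)} = 3 \cdot 137 = 411$)
$G = 2$ ($G = -13 + 15 = 2$)
$\left(W{\left(113,116 \right)} - 10134\right) + - 13 G 27 = \left(411 - 10134\right) + \left(-13\right) 2 \cdot 27 = -9723 - 702 = -10425$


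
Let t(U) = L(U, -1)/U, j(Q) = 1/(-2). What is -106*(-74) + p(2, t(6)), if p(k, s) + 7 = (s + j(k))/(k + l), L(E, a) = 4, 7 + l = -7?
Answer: 564263/72 ≈ 7837.0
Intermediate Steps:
j(Q) = -½
l = -14 (l = -7 - 7 = -14)
t(U) = 4/U
p(k, s) = -7 + (-½ + s)/(-14 + k) (p(k, s) = -7 + (s - ½)/(k - 14) = -7 + (-½ + s)/(-14 + k))
-106*(-74) + p(2, t(6)) = -106*(-74) + (195/2 + 4/6 - 7*2)/(-14 + 2) = 7844 + (195/2 + 4*(⅙) - 14)/(-12) = 7844 - (195/2 + ⅔ - 14)/12 = 7844 - 1/12*505/6 = 7844 - 505/72 = 564263/72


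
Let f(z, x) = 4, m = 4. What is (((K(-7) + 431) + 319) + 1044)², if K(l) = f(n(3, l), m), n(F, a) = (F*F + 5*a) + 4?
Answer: 3232804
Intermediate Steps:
n(F, a) = 4 + F² + 5*a (n(F, a) = (F² + 5*a) + 4 = 4 + F² + 5*a)
K(l) = 4
(((K(-7) + 431) + 319) + 1044)² = (((4 + 431) + 319) + 1044)² = ((435 + 319) + 1044)² = (754 + 1044)² = 1798² = 3232804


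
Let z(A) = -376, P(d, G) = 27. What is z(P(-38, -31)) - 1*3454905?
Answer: -3455281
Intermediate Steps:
z(P(-38, -31)) - 1*3454905 = -376 - 1*3454905 = -376 - 3454905 = -3455281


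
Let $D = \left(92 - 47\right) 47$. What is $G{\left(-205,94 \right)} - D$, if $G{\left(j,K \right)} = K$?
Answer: $-2021$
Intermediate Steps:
$D = 2115$ ($D = 45 \cdot 47 = 2115$)
$G{\left(-205,94 \right)} - D = 94 - 2115 = -2021$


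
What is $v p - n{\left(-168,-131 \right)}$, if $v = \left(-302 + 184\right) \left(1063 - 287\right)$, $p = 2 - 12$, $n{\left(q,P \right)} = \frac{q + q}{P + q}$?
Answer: $\frac{273787984}{299} \approx 9.1568 \cdot 10^{5}$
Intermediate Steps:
$n{\left(q,P \right)} = \frac{2 q}{P + q}$
$p = -10$ ($p = 2 - 12 = -10$)
$v = -91568$ ($v = \left(-118\right) 776 = -91568$)
$v p - n{\left(-168,-131 \right)} = \left(-91568\right) \left(-10\right) - 2 \left(-168\right) \frac{1}{-131 - 168} = 915680 - 2 \left(-168\right) \frac{1}{-299} = 915680 - 2 \left(-168\right) \left(- \frac{1}{299}\right) = 915680 - \frac{336}{299} = \frac{273787984}{299}$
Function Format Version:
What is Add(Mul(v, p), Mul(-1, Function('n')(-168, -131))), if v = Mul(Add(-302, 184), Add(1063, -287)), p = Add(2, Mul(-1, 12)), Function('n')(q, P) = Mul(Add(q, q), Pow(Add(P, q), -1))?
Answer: Rational(273787984, 299) ≈ 9.1568e+5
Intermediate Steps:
Function('n')(q, P) = Mul(2, q, Pow(Add(P, q), -1)) (Function('n')(q, P) = Mul(Mul(2, q), Pow(Add(P, q), -1)) = Mul(2, q, Pow(Add(P, q), -1)))
p = -10 (p = Add(2, -12) = -10)
v = -91568 (v = Mul(-118, 776) = -91568)
Add(Mul(v, p), Mul(-1, Function('n')(-168, -131))) = Add(Mul(-91568, -10), Mul(-1, Mul(2, -168, Pow(Add(-131, -168), -1)))) = Add(915680, Mul(-1, Mul(2, -168, Pow(-299, -1)))) = Add(915680, Mul(-1, Mul(2, -168, Rational(-1, 299)))) = Add(915680, Mul(-1, Rational(336, 299))) = Add(915680, Rational(-336, 299)) = Rational(273787984, 299)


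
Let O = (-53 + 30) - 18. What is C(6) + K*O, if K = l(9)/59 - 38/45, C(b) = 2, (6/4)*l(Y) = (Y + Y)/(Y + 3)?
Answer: 95387/2655 ≈ 35.927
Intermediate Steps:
l(Y) = 4*Y/(3*(3 + Y)) (l(Y) = 2*((Y + Y)/(Y + 3))/3 = 2*((2*Y)/(3 + Y))/3 = 2*(2*Y/(3 + Y))/3 = 4*Y/(3*(3 + Y)))
O = -41 (O = -23 - 18 = -41)
K = -2197/2655 (K = ((4/3)*9/(3 + 9))/59 - 38/45 = ((4/3)*9/12)*(1/59) - 38*1/45 = ((4/3)*9*(1/12))*(1/59) - 38/45 = 1*(1/59) - 38/45 = 1/59 - 38/45 = -2197/2655 ≈ -0.82750)
C(6) + K*O = 2 - 2197/2655*(-41) = 2 + 90077/2655 = 95387/2655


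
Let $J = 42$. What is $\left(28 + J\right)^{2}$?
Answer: $4900$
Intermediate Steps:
$\left(28 + J\right)^{2} = \left(28 + 42\right)^{2} = 70^{2} = 4900$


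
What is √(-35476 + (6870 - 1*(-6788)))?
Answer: I*√21818 ≈ 147.71*I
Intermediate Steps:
√(-35476 + (6870 - 1*(-6788))) = √(-35476 + (6870 + 6788)) = √(-35476 + 13658) = √(-21818) = I*√21818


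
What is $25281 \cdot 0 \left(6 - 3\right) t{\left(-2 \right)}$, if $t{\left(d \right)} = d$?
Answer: $0$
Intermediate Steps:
$25281 \cdot 0 \left(6 - 3\right) t{\left(-2 \right)} = 25281 \cdot 0 \left(6 - 3\right) \left(-2\right) = 25281 \cdot 0 \cdot 3 \left(-2\right) = 25281 \cdot 0 \left(-2\right) = 25281 \cdot 0 = 0$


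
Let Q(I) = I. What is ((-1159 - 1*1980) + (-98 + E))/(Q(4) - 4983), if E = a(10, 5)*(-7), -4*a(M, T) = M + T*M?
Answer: 3132/4979 ≈ 0.62904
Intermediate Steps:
a(M, T) = -M/4 - M*T/4 (a(M, T) = -(M + T*M)/4 = -(M + M*T)/4 = -M/4 - M*T/4)
E = 105 (E = -1/4*10*(1 + 5)*(-7) = -1/4*10*6*(-7) = -15*(-7) = 105)
((-1159 - 1*1980) + (-98 + E))/(Q(4) - 4983) = ((-1159 - 1*1980) + (-98 + 105))/(4 - 4983) = ((-1159 - 1980) + 7)/(-4979) = (-3139 + 7)*(-1/4979) = -3132*(-1/4979) = 3132/4979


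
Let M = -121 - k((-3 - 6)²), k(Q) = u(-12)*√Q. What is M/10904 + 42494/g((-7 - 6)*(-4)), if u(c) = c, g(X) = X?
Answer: 115838475/141752 ≈ 817.19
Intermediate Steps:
k(Q) = -12*√Q
M = -13 (M = -121 - (-12)*√((-3 - 6)²) = -121 - (-12)*√((-9)²) = -121 - (-12)*√81 = -121 - (-12)*9 = -121 - 1*(-108) = -121 + 108 = -13)
M/10904 + 42494/g((-7 - 6)*(-4)) = -13/10904 + 42494/(((-7 - 6)*(-4))) = -13*1/10904 + 42494/((-13*(-4))) = -13/10904 + 42494/52 = -13/10904 + 42494*(1/52) = -13/10904 + 21247/26 = 115838475/141752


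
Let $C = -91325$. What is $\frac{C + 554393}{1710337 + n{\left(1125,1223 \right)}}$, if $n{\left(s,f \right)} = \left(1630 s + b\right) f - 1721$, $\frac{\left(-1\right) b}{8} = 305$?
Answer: $\frac{77178}{373566791} \approx 0.0002066$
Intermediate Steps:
$b = -2440$ ($b = \left(-8\right) 305 = -2440$)
$n{\left(s,f \right)} = -1721 + f \left(-2440 + 1630 s\right)$ ($n{\left(s,f \right)} = \left(1630 s - 2440\right) f - 1721 = \left(-2440 + 1630 s\right) f - 1721 = f \left(-2440 + 1630 s\right) - 1721 = -1721 + f \left(-2440 + 1630 s\right)$)
$\frac{C + 554393}{1710337 + n{\left(1125,1223 \right)}} = \frac{-91325 + 554393}{1710337 - \left(2985841 - 2242676250\right)} = \frac{463068}{1710337 - -2239690409} = \frac{463068}{1710337 + 2239690409} = \frac{463068}{2241400746} = 463068 \cdot \frac{1}{2241400746} = \frac{77178}{373566791}$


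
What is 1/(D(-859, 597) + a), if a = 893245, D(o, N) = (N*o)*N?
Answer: -1/305262086 ≈ -3.2759e-9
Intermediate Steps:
D(o, N) = o*N²
1/(D(-859, 597) + a) = 1/(-859*597² + 893245) = 1/(-859*356409 + 893245) = 1/(-306155331 + 893245) = 1/(-305262086) = -1/305262086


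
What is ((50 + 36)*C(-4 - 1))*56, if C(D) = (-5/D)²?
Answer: 4816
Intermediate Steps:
C(D) = 25/D²
((50 + 36)*C(-4 - 1))*56 = ((50 + 36)*(25/(-4 - 1)²))*56 = (86*(25/(-5)²))*56 = (86*(25*(1/25)))*56 = (86*1)*56 = 86*56 = 4816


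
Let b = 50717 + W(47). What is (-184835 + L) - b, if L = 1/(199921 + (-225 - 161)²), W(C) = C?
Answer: -82204496282/348917 ≈ -2.3560e+5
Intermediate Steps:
L = 1/348917 (L = 1/(199921 + (-386)²) = 1/(199921 + 148996) = 1/348917 ≈ 2.8660e-6)
b = 50764 (b = 50717 + 47 = 50764)
(-184835 + L) - b = (-184835 + 1/348917) - 1*50764 = -64492073694/348917 - 50764 = -82204496282/348917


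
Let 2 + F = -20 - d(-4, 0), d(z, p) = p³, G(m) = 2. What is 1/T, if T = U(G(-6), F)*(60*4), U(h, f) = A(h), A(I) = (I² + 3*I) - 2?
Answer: 1/1920 ≈ 0.00052083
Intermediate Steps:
A(I) = -2 + I² + 3*I
F = -22 (F = -2 + (-20 - 1*0³) = -2 + (-20 - 1*0) = -2 + (-20 + 0) = -2 - 20 = -22)
U(h, f) = -2 + h² + 3*h
T = 1920 (T = (-2 + 2² + 3*2)*(60*4) = (-2 + 4 + 6)*240 = 8*240 = 1920)
1/T = 1/1920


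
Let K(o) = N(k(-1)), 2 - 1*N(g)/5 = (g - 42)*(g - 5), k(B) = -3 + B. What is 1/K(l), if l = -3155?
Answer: -1/2060 ≈ -0.00048544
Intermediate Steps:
N(g) = 10 - 5*(-42 + g)*(-5 + g) (N(g) = 10 - 5*(g - 42)*(g - 5) = 10 - 5*(-42 + g)*(-5 + g))
K(o) = -2060 (K(o) = -1040 - 5*(-3 - 1)² + 235*(-3 - 1) = -1040 - 5*(-4)² + 235*(-4) = -1040 - 5*16 - 940 = -1040 - 80 - 940 = -2060)
1/K(l) = 1/(-2060) = -1/2060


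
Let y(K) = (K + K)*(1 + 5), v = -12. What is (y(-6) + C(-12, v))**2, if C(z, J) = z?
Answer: 7056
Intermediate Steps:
y(K) = 12*K (y(K) = (2*K)*6 = 12*K)
(y(-6) + C(-12, v))**2 = (12*(-6) - 12)**2 = (-72 - 12)**2 = (-84)**2 = 7056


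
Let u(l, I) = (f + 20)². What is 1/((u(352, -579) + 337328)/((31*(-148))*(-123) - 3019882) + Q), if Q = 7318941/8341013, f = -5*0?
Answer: 10240920600127/7577545242807 ≈ 1.3515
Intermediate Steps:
f = 0
u(l, I) = 400 (u(l, I) = (0 + 20)² = 20² = 400)
Q = 7318941/8341013 (Q = 7318941*(1/8341013) = 7318941/8341013 ≈ 0.87746)
1/((u(352, -579) + 337328)/((31*(-148))*(-123) - 3019882) + Q) = 1/((400 + 337328)/((31*(-148))*(-123) - 3019882) + 7318941/8341013) = 1/(337728/(-4588*(-123) - 3019882) + 7318941/8341013) = 1/(337728/(564324 - 3019882) + 7318941/8341013) = 1/(337728/(-2455558) + 7318941/8341013) = 1/(337728*(-1/2455558) + 7318941/8341013) = 1/(-168864/1227779 + 7318941/8341013) = 1/(7577545242807/10240920600127) = 10240920600127/7577545242807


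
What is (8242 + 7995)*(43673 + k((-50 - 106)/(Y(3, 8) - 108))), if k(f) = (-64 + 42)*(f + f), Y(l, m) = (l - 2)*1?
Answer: 75764228839/107 ≈ 7.0808e+8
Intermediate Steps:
Y(l, m) = -2 + l (Y(l, m) = (-2 + l)*1 = -2 + l)
k(f) = -44*f
(8242 + 7995)*(43673 + k((-50 - 106)/(Y(3, 8) - 108))) = (8242 + 7995)*(43673 - 44*(-50 - 106)/((-2 + 3) - 108)) = 16237*(43673 - (-6864)/(1 - 108)) = 16237*(43673 - (-6864)/(-107)) = 16237*(43673 - (-6864)*(-1)/107) = 16237*(43673 - 44*156/107) = 16237*(43673 - 6864/107) = 16237*(4666147/107) = 75764228839/107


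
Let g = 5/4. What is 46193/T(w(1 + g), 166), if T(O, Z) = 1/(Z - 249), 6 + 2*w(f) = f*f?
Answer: -3834019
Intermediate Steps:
g = 5/4 (g = 5*(1/4) = 5/4 ≈ 1.2500)
w(f) = -3 + f**2/2 (w(f) = -3 + (f*f)/2 = -3 + f**2/2)
T(O, Z) = 1/(-249 + Z)
46193/T(w(1 + g), 166) = 46193/(1/(-249 + 166)) = 46193/(1/(-83)) = 46193/(-1/83) = 46193*(-83) = -3834019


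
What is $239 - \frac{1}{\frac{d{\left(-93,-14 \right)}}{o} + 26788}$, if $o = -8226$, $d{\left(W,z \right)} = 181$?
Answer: $\frac{52665531547}{220357907} \approx 239.0$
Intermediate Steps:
$239 - \frac{1}{\frac{d{\left(-93,-14 \right)}}{o} + 26788} = 239 - \frac{1}{\frac{181}{-8226} + 26788} = 239 - \frac{1}{181 \left(- \frac{1}{8226}\right) + 26788} = 239 - \frac{1}{- \frac{181}{8226} + 26788} = 239 - \frac{1}{\frac{220357907}{8226}} = 239 - \frac{8226}{220357907} = \frac{52665531547}{220357907}$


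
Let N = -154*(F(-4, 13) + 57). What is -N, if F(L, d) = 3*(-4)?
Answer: 6930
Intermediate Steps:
F(L, d) = -12
N = -6930 (N = -154*(-12 + 57) = -154*45 = -6930)
-N = -1*(-6930) = 6930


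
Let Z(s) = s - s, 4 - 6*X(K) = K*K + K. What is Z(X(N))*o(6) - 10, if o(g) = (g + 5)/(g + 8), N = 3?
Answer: -10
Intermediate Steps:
X(K) = 2/3 - K/6 - K**2/6 (X(K) = 2/3 - (K*K + K)/6 = 2/3 - (K**2 + K)/6 = 2/3 - (K + K**2)/6 = 2/3 + (-K/6 - K**2/6) = 2/3 - K/6 - K**2/6)
o(g) = (5 + g)/(8 + g)
Z(s) = 0
Z(X(N))*o(6) - 10 = 0*((5 + 6)/(8 + 6)) - 10 = 0*(11/14) - 10 = 0 - 10 = -10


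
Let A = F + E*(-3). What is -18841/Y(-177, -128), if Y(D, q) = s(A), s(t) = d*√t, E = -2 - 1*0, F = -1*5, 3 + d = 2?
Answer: 18841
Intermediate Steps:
d = -1 (d = -3 + 2 = -1)
F = -5
E = -2 (E = -2 + 0 = -2)
A = 1 (A = -5 - 2*(-3) = -5 + 6 = 1)
s(t) = -√t
Y(D, q) = -1 (Y(D, q) = -√1 = -1*1 = -1)
-18841/Y(-177, -128) = -18841/(-1) = -18841*(-1) = 18841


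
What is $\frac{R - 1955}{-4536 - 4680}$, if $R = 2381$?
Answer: $- \frac{71}{1536} \approx -0.046224$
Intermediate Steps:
$\frac{R - 1955}{-4536 - 4680} = \frac{2381 - 1955}{-4536 - 4680} = \frac{426}{-9216} = 426 \left(- \frac{1}{9216}\right) = - \frac{71}{1536}$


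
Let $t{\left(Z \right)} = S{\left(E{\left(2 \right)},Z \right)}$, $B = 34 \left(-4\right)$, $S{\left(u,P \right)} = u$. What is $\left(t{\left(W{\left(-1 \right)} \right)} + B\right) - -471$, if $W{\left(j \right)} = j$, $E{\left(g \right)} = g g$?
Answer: $339$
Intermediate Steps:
$E{\left(g \right)} = g^{2}$
$B = -136$
$t{\left(Z \right)} = 4$ ($t{\left(Z \right)} = 2^{2} = 4$)
$\left(t{\left(W{\left(-1 \right)} \right)} + B\right) - -471 = \left(4 - 136\right) - -471 = -132 + 471 = 339$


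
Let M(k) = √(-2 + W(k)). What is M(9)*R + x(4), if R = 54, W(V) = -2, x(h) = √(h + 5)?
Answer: 3 + 108*I ≈ 3.0 + 108.0*I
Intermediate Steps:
x(h) = √(5 + h)
M(k) = 2*I (M(k) = √(-2 - 2) = √(-4) = 2*I)
M(9)*R + x(4) = (2*I)*54 + √(5 + 4) = 108*I + √9 = 108*I + 3 = 3 + 108*I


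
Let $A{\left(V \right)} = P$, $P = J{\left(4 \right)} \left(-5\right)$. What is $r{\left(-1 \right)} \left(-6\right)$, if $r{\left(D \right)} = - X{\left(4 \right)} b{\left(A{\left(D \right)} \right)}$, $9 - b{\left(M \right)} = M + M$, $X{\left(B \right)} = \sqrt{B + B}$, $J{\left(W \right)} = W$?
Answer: $588 \sqrt{2} \approx 831.56$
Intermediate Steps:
$X{\left(B \right)} = \sqrt{2} \sqrt{B}$ ($X{\left(B \right)} = \sqrt{2 B} = \sqrt{2} \sqrt{B}$)
$P = -20$ ($P = 4 \left(-5\right) = -20$)
$A{\left(V \right)} = -20$
$b{\left(M \right)} = 9 - 2 M$ ($b{\left(M \right)} = 9 - \left(M + M\right) = 9 - 2 M$)
$r{\left(D \right)} = - 98 \sqrt{2}$ ($r{\left(D \right)} = - \sqrt{2} \sqrt{4} \left(9 - -40\right) = - \sqrt{2} \cdot 2 \left(9 + 40\right) = - 2 \sqrt{2} \cdot 49 = - 98 \sqrt{2}$)
$r{\left(-1 \right)} \left(-6\right) = - 98 \sqrt{2} \left(-6\right) = 588 \sqrt{2}$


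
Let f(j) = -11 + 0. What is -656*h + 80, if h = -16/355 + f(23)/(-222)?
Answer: 3036616/39405 ≈ 77.062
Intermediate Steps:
f(j) = -11
h = 353/78810 (h = -16/355 - 11/(-222) = -16*1/355 - 11*(-1/222) = -16/355 + 11/222 = 353/78810 ≈ 0.0044791)
-656*h + 80 = -656*353/78810 + 80 = -115784/39405 + 80 = 3036616/39405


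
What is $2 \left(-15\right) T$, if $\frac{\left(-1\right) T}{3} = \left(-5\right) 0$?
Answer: $0$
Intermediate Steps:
$T = 0$ ($T = - 3 \left(\left(-5\right) 0\right) = \left(-3\right) 0 = 0$)
$2 \left(-15\right) T = 2 \left(-15\right) 0 = \left(-30\right) 0 = 0$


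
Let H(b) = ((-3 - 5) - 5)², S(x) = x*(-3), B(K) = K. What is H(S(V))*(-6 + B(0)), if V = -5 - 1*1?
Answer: -1014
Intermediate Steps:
V = -6 (V = -5 - 1 = -6)
S(x) = -3*x
H(b) = 169 (H(b) = (-8 - 5)² = (-13)² = 169)
H(S(V))*(-6 + B(0)) = 169*(-6 + 0) = 169*(-6) = -1014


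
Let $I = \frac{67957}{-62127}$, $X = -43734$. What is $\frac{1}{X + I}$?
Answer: $- \frac{62127}{2717130175} \approx -2.2865 \cdot 10^{-5}$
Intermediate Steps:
$I = - \frac{67957}{62127}$ ($I = 67957 \left(- \frac{1}{62127}\right) = - \frac{67957}{62127} \approx -1.0938$)
$\frac{1}{X + I} = \frac{1}{-43734 - \frac{67957}{62127}} = \frac{1}{- \frac{2717130175}{62127}} = - \frac{62127}{2717130175}$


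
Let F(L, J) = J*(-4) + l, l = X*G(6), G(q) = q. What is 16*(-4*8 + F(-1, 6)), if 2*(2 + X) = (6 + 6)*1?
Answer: -512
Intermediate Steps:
X = 4 (X = -2 + ((6 + 6)*1)/2 = -2 + (12*1)/2 = -2 + (1/2)*12 = -2 + 6 = 4)
l = 24 (l = 4*6 = 24)
F(L, J) = 24 - 4*J (F(L, J) = J*(-4) + 24 = -4*J + 24 = 24 - 4*J)
16*(-4*8 + F(-1, 6)) = 16*(-4*8 + (24 - 4*6)) = 16*(-32 + (24 - 24)) = 16*(-32 + 0) = 16*(-32) = -512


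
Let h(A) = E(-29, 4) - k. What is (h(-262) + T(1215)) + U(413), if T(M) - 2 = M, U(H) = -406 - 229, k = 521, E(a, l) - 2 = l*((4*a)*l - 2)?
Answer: -1801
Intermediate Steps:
E(a, l) = 2 + l*(-2 + 4*a*l) (E(a, l) = 2 + l*((4*a)*l - 2) = 2 + l*(4*a*l - 2) = 2 + l*(-2 + 4*a*l))
h(A) = -2383 (h(A) = (2 - 2*4 + 4*(-29)*4²) - 1*521 = (2 - 8 + 4*(-29)*16) - 521 = (2 - 8 - 1856) - 521 = -1862 - 521 = -2383)
U(H) = -635
T(M) = 2 + M
(h(-262) + T(1215)) + U(413) = (-2383 + (2 + 1215)) - 635 = (-2383 + 1217) - 635 = -1166 - 635 = -1801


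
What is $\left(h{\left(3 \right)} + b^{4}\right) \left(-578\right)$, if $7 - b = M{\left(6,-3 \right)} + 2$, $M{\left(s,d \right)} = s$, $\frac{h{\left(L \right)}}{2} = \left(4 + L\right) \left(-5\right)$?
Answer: $39882$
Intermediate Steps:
$h{\left(L \right)} = -40 - 10 L$ ($h{\left(L \right)} = 2 \left(4 + L\right) \left(-5\right) = 2 \left(-20 - 5 L\right) = -40 - 10 L$)
$b = -1$ ($b = 7 - \left(6 + 2\right) = 7 - 8 = -1$)
$\left(h{\left(3 \right)} + b^{4}\right) \left(-578\right) = \left(\left(-40 - 30\right) + \left(-1\right)^{4}\right) \left(-578\right) = \left(\left(-40 - 30\right) + 1\right) \left(-578\right) = \left(-70 + 1\right) \left(-578\right) = \left(-69\right) \left(-578\right) = 39882$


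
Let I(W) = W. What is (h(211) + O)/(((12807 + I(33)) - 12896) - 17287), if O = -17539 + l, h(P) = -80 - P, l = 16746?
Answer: 1084/17343 ≈ 0.062504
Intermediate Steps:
O = -793 (O = -17539 + 16746 = -793)
(h(211) + O)/(((12807 + I(33)) - 12896) - 17287) = ((-80 - 1*211) - 793)/(((12807 + 33) - 12896) - 17287) = ((-80 - 211) - 793)/((12840 - 12896) - 17287) = (-291 - 793)/(-56 - 17287) = -1084/(-17343) = -1084*(-1/17343) = 1084/17343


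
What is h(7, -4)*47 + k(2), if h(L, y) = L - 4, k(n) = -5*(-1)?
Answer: 146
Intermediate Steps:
k(n) = 5
h(L, y) = -4 + L
h(7, -4)*47 + k(2) = (-4 + 7)*47 + 5 = 3*47 + 5 = 141 + 5 = 146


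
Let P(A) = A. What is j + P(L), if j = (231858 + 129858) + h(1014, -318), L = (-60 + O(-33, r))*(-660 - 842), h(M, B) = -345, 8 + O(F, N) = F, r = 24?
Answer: 513073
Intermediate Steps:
O(F, N) = -8 + F
L = 151702 (L = (-60 + (-8 - 33))*(-660 - 842) = (-60 - 41)*(-1502) = -101*(-1502) = 151702)
j = 361371 (j = (231858 + 129858) - 345 = 361716 - 345 = 361371)
j + P(L) = 361371 + 151702 = 513073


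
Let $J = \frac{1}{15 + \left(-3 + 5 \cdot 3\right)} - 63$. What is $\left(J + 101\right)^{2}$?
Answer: $\frac{1054729}{729} \approx 1446.8$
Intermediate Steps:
$J = - \frac{1700}{27}$ ($J = \frac{1}{15 + \left(-3 + 15\right)} - 63 = \frac{1}{15 + 12} - 63 = \frac{1}{27} - 63 = - \frac{1700}{27} \approx -62.963$)
$\left(J + 101\right)^{2} = \left(- \frac{1700}{27} + 101\right)^{2} = \left(\frac{1027}{27}\right)^{2} = \frac{1054729}{729}$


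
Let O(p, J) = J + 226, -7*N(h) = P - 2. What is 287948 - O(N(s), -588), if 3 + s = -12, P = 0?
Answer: 288310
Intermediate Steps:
s = -15 (s = -3 - 12 = -15)
N(h) = 2/7 (N(h) = -(0 - 2)/7 = -⅐*(-2) = 2/7)
O(p, J) = 226 + J
287948 - O(N(s), -588) = 287948 - (226 - 588) = 287948 - 1*(-362) = 287948 + 362 = 288310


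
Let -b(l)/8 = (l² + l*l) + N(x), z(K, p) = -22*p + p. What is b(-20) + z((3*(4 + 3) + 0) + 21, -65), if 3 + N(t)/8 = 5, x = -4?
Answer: -5163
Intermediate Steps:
N(t) = 16 (N(t) = -24 + 8*5 = -24 + 40 = 16)
z(K, p) = -21*p
b(l) = -128 - 16*l² (b(l) = -8*((l² + l*l) + 16) = -8*((l² + l²) + 16) = -8*(2*l² + 16) = -8*(16 + 2*l²) = -128 - 16*l²)
b(-20) + z((3*(4 + 3) + 0) + 21, -65) = (-128 - 16*(-20)²) - 21*(-65) = (-128 - 16*400) + 1365 = (-128 - 6400) + 1365 = -6528 + 1365 = -5163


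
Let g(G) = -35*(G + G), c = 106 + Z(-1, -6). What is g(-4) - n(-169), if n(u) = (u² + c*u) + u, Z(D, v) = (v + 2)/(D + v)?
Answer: -70710/7 ≈ -10101.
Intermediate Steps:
Z(D, v) = (2 + v)/(D + v)
c = 746/7 (c = 106 + (2 - 6)/(-1 - 6) = 106 - 4/(-7) = 106 - ⅐*(-4) = 106 + 4/7 = 746/7 ≈ 106.57)
n(u) = u² + 753*u/7 (n(u) = (u² + 746*u/7) + u = u² + 753*u/7)
g(G) = -70*G
g(-4) - n(-169) = -70*(-4) - (-169)*(753 + 7*(-169))/7 = 280 - (-169)*(753 - 1183)/7 = 280 - (-169)*(-430)/7 = 280 - 1*72670/7 = 280 - 72670/7 = -70710/7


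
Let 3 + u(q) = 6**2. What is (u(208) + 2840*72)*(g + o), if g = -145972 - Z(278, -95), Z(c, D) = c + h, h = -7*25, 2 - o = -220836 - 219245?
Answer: 60128458104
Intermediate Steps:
o = 440083 (o = 2 - (-220836 - 219245) = 2 - 1*(-440081) = 2 + 440081 = 440083)
h = -175
Z(c, D) = -175 + c (Z(c, D) = c - 175 = -175 + c)
u(q) = 33 (u(q) = -3 + 6**2 = -3 + 36 = 33)
g = -146075 (g = -145972 - (-175 + 278) = -145972 - 1*103 = -145972 - 103 = -146075)
(u(208) + 2840*72)*(g + o) = (33 + 2840*72)*(-146075 + 440083) = (33 + 204480)*294008 = 204513*294008 = 60128458104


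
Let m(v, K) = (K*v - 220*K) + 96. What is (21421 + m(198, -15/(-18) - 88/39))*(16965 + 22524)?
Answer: 11061974592/13 ≈ 8.5092e+8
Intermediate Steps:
m(v, K) = 96 - 220*K + K*v (m(v, K) = (-220*K + K*v) + 96 = 96 - 220*K + K*v)
(21421 + m(198, -15/(-18) - 88/39))*(16965 + 22524) = (21421 + (96 - 220*(-15/(-18) - 88/39) + (-15/(-18) - 88/39)*198))*(16965 + 22524) = (21421 + (96 - 220*(-15*(-1/18) - 88*1/39) + (-15*(-1/18) - 88*1/39)*198))*39489 = (21421 + (96 - 220*(5/6 - 88/39) + (5/6 - 88/39)*198))*39489 = (21421 + (96 - 220*(-37/26) - 37/26*198))*39489 = (21421 + (96 + 4070/13 - 3663/13))*39489 = (21421 + 1655/13)*39489 = (280128/13)*39489 = 11061974592/13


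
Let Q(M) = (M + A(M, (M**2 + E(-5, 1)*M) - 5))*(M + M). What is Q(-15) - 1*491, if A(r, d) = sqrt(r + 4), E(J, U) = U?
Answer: -41 - 30*I*sqrt(11) ≈ -41.0 - 99.499*I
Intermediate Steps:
A(r, d) = sqrt(4 + r)
Q(M) = 2*M*(M + sqrt(4 + M)) (Q(M) = (M + sqrt(4 + M))*(M + M) = (M + sqrt(4 + M))*(2*M) = 2*M*(M + sqrt(4 + M)))
Q(-15) - 1*491 = 2*(-15)*(-15 + sqrt(4 - 15)) - 1*491 = 2*(-15)*(-15 + sqrt(-11)) - 491 = 2*(-15)*(-15 + I*sqrt(11)) - 491 = (450 - 30*I*sqrt(11)) - 491 = -41 - 30*I*sqrt(11)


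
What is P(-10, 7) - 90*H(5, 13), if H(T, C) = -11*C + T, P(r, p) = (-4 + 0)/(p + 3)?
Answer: 62098/5 ≈ 12420.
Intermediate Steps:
P(r, p) = -4/(3 + p)
H(T, C) = T - 11*C
P(-10, 7) - 90*H(5, 13) = -4/(3 + 7) - 90*(5 - 11*13) = -4/10 - 90*(5 - 143) = -4*⅒ - 90*(-138) = -⅖ + 12420 = 62098/5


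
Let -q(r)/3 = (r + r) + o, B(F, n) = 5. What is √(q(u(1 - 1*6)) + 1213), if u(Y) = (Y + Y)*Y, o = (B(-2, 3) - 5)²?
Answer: √913 ≈ 30.216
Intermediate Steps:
o = 0 (o = (5 - 5)² = 0² = 0)
u(Y) = 2*Y² (u(Y) = (2*Y)*Y = 2*Y²)
q(r) = -6*r (q(r) = -3*((r + r) + 0) = -3*(2*r + 0) = -6*r)
√(q(u(1 - 1*6)) + 1213) = √(-12*(1 - 1*6)² + 1213) = √(-12*(1 - 6)² + 1213) = √(-12*(-5)² + 1213) = √(-12*25 + 1213) = √(-6*50 + 1213) = √(-300 + 1213) = √913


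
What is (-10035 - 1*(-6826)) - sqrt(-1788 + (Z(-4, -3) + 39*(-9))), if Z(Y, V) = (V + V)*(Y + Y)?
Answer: -3209 - I*sqrt(2091) ≈ -3209.0 - 45.727*I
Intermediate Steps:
Z(Y, V) = 4*V*Y (Z(Y, V) = (2*V)*(2*Y) = 4*V*Y)
(-10035 - 1*(-6826)) - sqrt(-1788 + (Z(-4, -3) + 39*(-9))) = (-10035 - 1*(-6826)) - sqrt(-1788 + (4*(-3)*(-4) + 39*(-9))) = (-10035 + 6826) - sqrt(-1788 + (48 - 351)) = -3209 - sqrt(-1788 - 303) = -3209 - sqrt(-2091) = -3209 - I*sqrt(2091)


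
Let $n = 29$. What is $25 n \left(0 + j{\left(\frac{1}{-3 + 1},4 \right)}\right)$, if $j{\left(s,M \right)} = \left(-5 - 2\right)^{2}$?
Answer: $35525$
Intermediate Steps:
$j{\left(s,M \right)} = 49$ ($j{\left(s,M \right)} = \left(-7\right)^{2} = 49$)
$25 n \left(0 + j{\left(\frac{1}{-3 + 1},4 \right)}\right) = 25 \cdot 29 \left(0 + 49\right) = 725 \cdot 49 = 35525$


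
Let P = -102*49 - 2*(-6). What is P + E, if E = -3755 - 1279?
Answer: -10020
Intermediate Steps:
E = -5034
P = -4986 (P = -4998 + 12 = -4986)
P + E = -4986 - 5034 = -10020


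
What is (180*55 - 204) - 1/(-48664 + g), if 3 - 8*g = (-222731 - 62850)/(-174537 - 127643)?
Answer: 1140653723950336/117641679201 ≈ 9696.0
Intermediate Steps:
g = 620959/2417440 (g = 3/8 - (-222731 - 62850)/(8*(-174537 - 127643)) = 3/8 - (-285581)/(8*(-302180)) = 3/8 - (-285581)*(-1)/(8*302180) = 3/8 - 1/8*285581/302180 = 3/8 - 285581/2417440 = 620959/2417440 ≈ 0.25687)
(180*55 - 204) - 1/(-48664 + g) = (180*55 - 204) - 1/(-48664 + 620959/2417440) = (9900 - 204) - 1/(-117641679201/2417440) = 9696 - 1*(-2417440/117641679201) = 9696 + 2417440/117641679201 = 1140653723950336/117641679201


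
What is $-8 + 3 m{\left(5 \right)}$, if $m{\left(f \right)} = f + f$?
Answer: $22$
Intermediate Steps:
$m{\left(f \right)} = 2 f$
$-8 + 3 m{\left(5 \right)} = -8 + 3 \cdot 2 \cdot 5 = -8 + 3 \cdot 10 = -8 + 30 = 22$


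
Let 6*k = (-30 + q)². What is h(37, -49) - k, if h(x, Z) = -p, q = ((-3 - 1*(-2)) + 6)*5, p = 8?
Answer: -73/6 ≈ -12.167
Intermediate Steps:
q = 25 (q = ((-3 + 2) + 6)*5 = (-1 + 6)*5 = 5*5 = 25)
h(x, Z) = -8 (h(x, Z) = -1*8 = -8)
k = 25/6 (k = (-30 + 25)²/6 = (⅙)*(-5)² = (⅙)*25 = 25/6 ≈ 4.1667)
h(37, -49) - k = -8 - 1*25/6 = -8 - 25/6 = -73/6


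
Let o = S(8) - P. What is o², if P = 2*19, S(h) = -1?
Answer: 1521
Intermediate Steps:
P = 38
o = -39 (o = -1 - 1*38 = -1 - 38 = -39)
o² = (-39)² = 1521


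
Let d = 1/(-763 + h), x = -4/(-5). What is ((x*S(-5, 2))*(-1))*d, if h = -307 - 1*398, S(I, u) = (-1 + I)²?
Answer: 36/1835 ≈ 0.019619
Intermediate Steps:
h = -705 (h = -307 - 398 = -705)
x = ⅘ (x = -4*(-⅕) = ⅘ ≈ 0.80000)
d = -1/1468 (d = 1/(-763 - 705) = 1/(-1468) = -1/1468 ≈ -0.00068120)
((x*S(-5, 2))*(-1))*d = ((4*(-1 - 5)²/5)*(-1))*(-1/1468) = (((⅘)*(-6)²)*(-1))*(-1/1468) = (((⅘)*36)*(-1))*(-1/1468) = ((144/5)*(-1))*(-1/1468) = -144/5*(-1/1468) = 36/1835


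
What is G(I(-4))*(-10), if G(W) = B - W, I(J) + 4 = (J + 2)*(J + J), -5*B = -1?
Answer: 118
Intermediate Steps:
B = 1/5 (B = -1/5*(-1) = 1/5 ≈ 0.20000)
I(J) = -4 + 2*J*(2 + J) (I(J) = -4 + (J + 2)*(J + J) = -4 + (2 + J)*(2*J) = -4 + 2*J*(2 + J))
G(W) = 1/5 - W
G(I(-4))*(-10) = (1/5 - (-4 + 2*(-4)**2 + 4*(-4)))*(-10) = (1/5 - (-4 + 2*16 - 16))*(-10) = (1/5 - (-4 + 32 - 16))*(-10) = (1/5 - 1*12)*(-10) = (1/5 - 12)*(-10) = -59/5*(-10) = 118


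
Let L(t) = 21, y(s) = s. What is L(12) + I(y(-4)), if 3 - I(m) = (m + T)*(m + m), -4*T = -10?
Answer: 12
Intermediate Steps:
T = 5/2 (T = -¼*(-10) = 5/2 ≈ 2.5000)
I(m) = 3 - 2*m*(5/2 + m) (I(m) = 3 - (m + 5/2)*(m + m) = 3 - (5/2 + m)*2*m = 3 - 2*m*(5/2 + m))
L(12) + I(y(-4)) = 21 + (3 - 5*(-4) - 2*(-4)²) = 21 + (3 + 20 - 2*16) = 21 + (3 + 20 - 32) = 21 - 9 = 12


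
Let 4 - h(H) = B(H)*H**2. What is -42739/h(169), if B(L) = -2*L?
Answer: -42739/9653622 ≈ -0.0044272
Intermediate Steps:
h(H) = 4 + 2*H**3 (h(H) = 4 - (-2*H)*H**2 = 4 - (-2)*H**3 = 4 + 2*H**3)
-42739/h(169) = -42739/(4 + 2*169**3) = -42739/(4 + 2*4826809) = -42739/(4 + 9653618) = -42739/9653622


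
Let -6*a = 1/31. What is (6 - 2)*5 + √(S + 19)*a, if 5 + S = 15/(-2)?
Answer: 20 - √26/372 ≈ 19.986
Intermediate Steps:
a = -1/186 (a = -⅙/31 = -⅙*1/31 = -1/186 ≈ -0.0053763)
S = -25/2 (S = -5 + 15/(-2) = -5 + 15*(-½) = -5 - 15/2 = -25/2 ≈ -12.500)
(6 - 2)*5 + √(S + 19)*a = (6 - 2)*5 + √(-25/2 + 19)*(-1/186) = 4*5 + √(13/2)*(-1/186) = 20 + (√26/2)*(-1/186) = 20 - √26/372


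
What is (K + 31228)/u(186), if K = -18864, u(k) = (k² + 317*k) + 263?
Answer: 12364/93821 ≈ 0.13178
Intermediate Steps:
u(k) = 263 + k² + 317*k
(K + 31228)/u(186) = (-18864 + 31228)/(263 + 186² + 317*186) = 12364/(263 + 34596 + 58962) = 12364/93821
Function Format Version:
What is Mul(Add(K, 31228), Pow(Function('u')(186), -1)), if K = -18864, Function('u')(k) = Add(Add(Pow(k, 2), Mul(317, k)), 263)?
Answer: Rational(12364, 93821) ≈ 0.13178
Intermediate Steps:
Function('u')(k) = Add(263, Pow(k, 2), Mul(317, k))
Mul(Add(K, 31228), Pow(Function('u')(186), -1)) = Mul(Add(-18864, 31228), Pow(Add(263, Pow(186, 2), Mul(317, 186)), -1)) = Mul(12364, Pow(Add(263, 34596, 58962), -1)) = Mul(12364, Pow(93821, -1)) = Mul(12364, Rational(1, 93821)) = Rational(12364, 93821)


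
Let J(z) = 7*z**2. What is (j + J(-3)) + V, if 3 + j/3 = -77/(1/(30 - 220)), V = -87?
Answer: 43857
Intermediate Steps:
j = 43881 (j = -9 + 3*(-77/(1/(30 - 220))) = -9 + 3*(-77/(1/(-190))) = -9 + 3*(-77/(-1/190)) = -9 + 3*(-77*(-190)) = -9 + 3*14630 = -9 + 43890 = 43881)
(j + J(-3)) + V = (43881 + 7*(-3)**2) - 87 = (43881 + 7*9) - 87 = (43881 + 63) - 87 = 43944 - 87 = 43857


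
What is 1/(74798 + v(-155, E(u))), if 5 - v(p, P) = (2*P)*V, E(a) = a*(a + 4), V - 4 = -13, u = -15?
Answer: 1/77773 ≈ 1.2858e-5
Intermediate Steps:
V = -9 (V = 4 - 13 = -9)
E(a) = a*(4 + a)
v(p, P) = 5 + 18*P (v(p, P) = 5 - 2*P*(-9) = 5 - (-18)*P = 5 + 18*P)
1/(74798 + v(-155, E(u))) = 1/(74798 + (5 + 18*(-15*(4 - 15)))) = 1/(74798 + (5 + 18*(-15*(-11)))) = 1/(74798 + (5 + 18*165)) = 1/(74798 + (5 + 2970)) = 1/(74798 + 2975) = 1/77773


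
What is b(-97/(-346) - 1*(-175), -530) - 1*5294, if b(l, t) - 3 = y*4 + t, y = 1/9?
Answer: -52385/9 ≈ -5820.6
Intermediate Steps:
y = ⅑ ≈ 0.11111
b(l, t) = 31/9 + t (b(l, t) = 3 + ((⅑)*4 + t) = 3 + (4/9 + t) = 31/9 + t)
b(-97/(-346) - 1*(-175), -530) - 1*5294 = (31/9 - 530) - 1*5294 = -4739/9 - 5294 = -52385/9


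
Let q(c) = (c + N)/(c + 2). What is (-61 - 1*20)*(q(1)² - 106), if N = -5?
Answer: 8442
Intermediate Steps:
q(c) = (-5 + c)/(2 + c) (q(c) = (c - 5)/(c + 2) = (-5 + c)/(2 + c))
(-61 - 1*20)*(q(1)² - 106) = (-61 - 1*20)*(((-5 + 1)/(2 + 1))² - 106) = (-61 - 20)*((-4/3)² - 106) = -81*(((⅓)*(-4))² - 106) = -81*((-4/3)² - 106) = -81*(16/9 - 106) = -81*(-938/9) = 8442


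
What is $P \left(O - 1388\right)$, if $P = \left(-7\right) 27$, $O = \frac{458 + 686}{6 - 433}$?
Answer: $\frac{16033140}{61} \approx 2.6284 \cdot 10^{5}$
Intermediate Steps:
$O = - \frac{1144}{427}$ ($O = \frac{1144}{-427} = 1144 \left(- \frac{1}{427}\right) = - \frac{1144}{427} \approx -2.6792$)
$P = -189$
$P \left(O - 1388\right) = - 189 \left(- \frac{1144}{427} - 1388\right) = \left(-189\right) \left(- \frac{593820}{427}\right) = \frac{16033140}{61}$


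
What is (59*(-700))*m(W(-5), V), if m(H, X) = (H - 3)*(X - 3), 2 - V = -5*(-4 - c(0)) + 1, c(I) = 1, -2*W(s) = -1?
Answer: -2787750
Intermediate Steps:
W(s) = 1/2 (W(s) = -1/2*(-1) = 1/2)
V = -24 (V = 2 - (-5*(-4 - 1*1) + 1) = 2 - (-5*(-4 - 1) + 1) = 2 - (-5*(-5) + 1) = 2 - (25 + 1) = 2 - 1*26 = 2 - 26 = -24)
m(H, X) = (-3 + H)*(-3 + X)
(59*(-700))*m(W(-5), V) = (59*(-700))*(9 - 3*1/2 - 3*(-24) + (1/2)*(-24)) = -41300*(9 - 3/2 + 72 - 12) = -41300*135/2 = -2787750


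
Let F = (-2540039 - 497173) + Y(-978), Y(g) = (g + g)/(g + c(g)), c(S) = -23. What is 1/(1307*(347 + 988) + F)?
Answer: -1001/1293657411 ≈ -7.7378e-7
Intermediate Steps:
Y(g) = 2*g/(-23 + g) (Y(g) = (g + g)/(g - 23) = (2*g)/(-23 + g) = 2*g/(-23 + g))
F = -3040247256/1001 (F = (-2540039 - 497173) + 2*(-978)/(-23 - 978) = -3037212 + 2*(-978)/(-1001) = -3037212 + 2*(-978)*(-1/1001) = -3037212 + 1956/1001 = -3040247256/1001 ≈ -3.0372e+6)
1/(1307*(347 + 988) + F) = 1/(1307*(347 + 988) - 3040247256/1001) = 1/(1307*1335 - 3040247256/1001) = 1/(1744845 - 3040247256/1001) = 1/(-1293657411/1001) = -1001/1293657411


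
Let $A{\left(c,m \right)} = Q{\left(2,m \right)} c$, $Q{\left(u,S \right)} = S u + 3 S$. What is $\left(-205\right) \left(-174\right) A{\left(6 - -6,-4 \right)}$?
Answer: $-8560800$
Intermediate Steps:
$Q{\left(u,S \right)} = 3 S + S u$
$A{\left(c,m \right)} = 5 c m$ ($A{\left(c,m \right)} = m \left(3 + 2\right) c = m 5 c = 5 m c = 5 c m$)
$\left(-205\right) \left(-174\right) A{\left(6 - -6,-4 \right)} = \left(-205\right) \left(-174\right) 5 \left(6 - -6\right) \left(-4\right) = 35670 \cdot 5 \left(6 + 6\right) \left(-4\right) = 35670 \cdot 5 \cdot 12 \left(-4\right) = 35670 \left(-240\right) = -8560800$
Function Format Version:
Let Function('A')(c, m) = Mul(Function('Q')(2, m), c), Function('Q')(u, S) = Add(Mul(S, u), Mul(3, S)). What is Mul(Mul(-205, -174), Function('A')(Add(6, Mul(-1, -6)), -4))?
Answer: -8560800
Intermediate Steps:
Function('Q')(u, S) = Add(Mul(3, S), Mul(S, u))
Function('A')(c, m) = Mul(5, c, m) (Function('A')(c, m) = Mul(Mul(m, Add(3, 2)), c) = Mul(Mul(m, 5), c) = Mul(Mul(5, m), c) = Mul(5, c, m))
Mul(Mul(-205, -174), Function('A')(Add(6, Mul(-1, -6)), -4)) = Mul(Mul(-205, -174), Mul(5, Add(6, Mul(-1, -6)), -4)) = Mul(35670, Mul(5, Add(6, 6), -4)) = Mul(35670, Mul(5, 12, -4)) = Mul(35670, -240) = -8560800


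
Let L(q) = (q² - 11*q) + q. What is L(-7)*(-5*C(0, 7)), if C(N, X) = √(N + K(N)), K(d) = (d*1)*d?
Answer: 0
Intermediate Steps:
L(q) = q² - 10*q
K(d) = d² (K(d) = d*d = d²)
C(N, X) = √(N + N²)
L(-7)*(-5*C(0, 7)) = (-7*(-10 - 7))*(-5*√(0*(1 + 0))) = (-7*(-17))*(-5*√(0*1)) = 119*(-5*√0) = 119*(-5*0) = 119*0 = 0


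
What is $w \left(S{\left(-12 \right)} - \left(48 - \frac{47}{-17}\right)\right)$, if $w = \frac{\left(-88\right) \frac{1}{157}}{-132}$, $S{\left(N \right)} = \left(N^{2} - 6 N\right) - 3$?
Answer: $\frac{5516}{8007} \approx 0.6889$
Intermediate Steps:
$S{\left(N \right)} = -3 + N^{2} - 6 N$
$w = \frac{2}{471}$ ($w = \left(-88\right) \frac{1}{157} \left(- \frac{1}{132}\right) = \left(- \frac{88}{157}\right) \left(- \frac{1}{132}\right) = \frac{2}{471} \approx 0.0042463$)
$w \left(S{\left(-12 \right)} - \left(48 - \frac{47}{-17}\right)\right) = \frac{2 \left(\left(-3 + \left(-12\right)^{2} - -72\right) - \left(48 - \frac{47}{-17}\right)\right)}{471} = \frac{2 \left(\left(-3 + 144 + 72\right) - \left(48 - - \frac{47}{17}\right)\right)}{471} = \frac{2 \left(213 - \frac{863}{17}\right)}{471} = \frac{2}{471} \cdot \frac{2758}{17} = \frac{5516}{8007}$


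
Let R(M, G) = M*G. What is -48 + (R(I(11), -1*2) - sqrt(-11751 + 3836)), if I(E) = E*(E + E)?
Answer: -532 - I*sqrt(7915) ≈ -532.0 - 88.966*I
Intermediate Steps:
I(E) = 2*E**2 (I(E) = E*(2*E) = 2*E**2)
R(M, G) = G*M
-48 + (R(I(11), -1*2) - sqrt(-11751 + 3836)) = -48 + ((-1*2)*(2*11**2) - sqrt(-11751 + 3836)) = -48 + (-4*121 - sqrt(-7915)) = -48 + (-2*242 - I*sqrt(7915)) = -48 + (-484 - I*sqrt(7915)) = -532 - I*sqrt(7915)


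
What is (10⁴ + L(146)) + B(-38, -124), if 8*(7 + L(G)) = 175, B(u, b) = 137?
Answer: 81215/8 ≈ 10152.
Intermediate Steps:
L(G) = 119/8 (L(G) = -7 + (⅛)*175 = -7 + 175/8 = 119/8)
(10⁴ + L(146)) + B(-38, -124) = (10⁴ + 119/8) + 137 = (10000 + 119/8) + 137 = 80119/8 + 137 = 81215/8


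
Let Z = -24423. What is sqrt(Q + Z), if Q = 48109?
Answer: sqrt(23686) ≈ 153.90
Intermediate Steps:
sqrt(Q + Z) = sqrt(48109 - 24423) = sqrt(23686)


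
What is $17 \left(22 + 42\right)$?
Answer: $1088$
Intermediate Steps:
$17 \left(22 + 42\right) = 17 \cdot 64 = 1088$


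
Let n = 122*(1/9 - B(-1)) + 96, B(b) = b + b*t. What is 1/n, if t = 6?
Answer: 9/8672 ≈ 0.0010378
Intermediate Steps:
B(b) = 7*b (B(b) = b + b*6 = b + 6*b = 7*b)
n = 8672/9 (n = 122*(1/9 - 7*(-1)) + 96 = 122*(1/9 - 1*(-7)) + 96 = 122*(1/9 + 7) + 96 = 122*(64/9) + 96 = 7808/9 + 96 = 8672/9 ≈ 963.56)
1/n = 1/(8672/9) = 9/8672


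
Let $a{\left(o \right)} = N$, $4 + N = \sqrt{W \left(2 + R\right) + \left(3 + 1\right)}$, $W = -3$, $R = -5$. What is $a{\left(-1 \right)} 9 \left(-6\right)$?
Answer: $216 - 54 \sqrt{13} \approx 21.3$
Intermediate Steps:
$N = -4 + \sqrt{13}$ ($N = -4 + \sqrt{- 3 \left(2 - 5\right) + \left(3 + 1\right)} = -4 + \sqrt{\left(-3\right) \left(-3\right) + 4} = -4 + \sqrt{9 + 4} = -4 + \sqrt{13} \approx -0.39445$)
$a{\left(o \right)} = -4 + \sqrt{13}$
$a{\left(-1 \right)} 9 \left(-6\right) = \left(-4 + \sqrt{13}\right) 9 \left(-6\right) = \left(-36 + 9 \sqrt{13}\right) \left(-6\right) = 216 - 54 \sqrt{13}$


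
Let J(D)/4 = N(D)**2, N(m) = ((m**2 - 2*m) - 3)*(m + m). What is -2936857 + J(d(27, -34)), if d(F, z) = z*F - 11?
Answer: 10329497331563966439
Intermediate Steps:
d(F, z) = -11 + F*z (d(F, z) = F*z - 11 = -11 + F*z)
N(m) = 2*m*(-3 + m**2 - 2*m) (N(m) = (-3 + m**2 - 2*m)*(2*m) = 2*m*(-3 + m**2 - 2*m))
J(D) = 16*D**2*(-3 + D**2 - 2*D)**2 (J(D) = 4*(2*D*(-3 + D**2 - 2*D))**2 = 4*(4*D**2*(-3 + D**2 - 2*D)**2) = 16*D**2*(-3 + D**2 - 2*D)**2)
-2936857 + J(d(27, -34)) = -2936857 + 16*(-11 + 27*(-34))**2*(3 - (-11 + 27*(-34))**2 + 2*(-11 + 27*(-34)))**2 = -2936857 + 16*(-11 - 918)**2*(3 - (-11 - 918)**2 + 2*(-11 - 918))**2 = -2936857 + 16*(-929)**2*(3 - 1*(-929)**2 + 2*(-929))**2 = -2936857 + 16*863041*(3 - 1*863041 - 1858)**2 = -2936857 + 16*863041*(3 - 863041 - 1858)**2 = -2936857 + 16*863041*(-864896)**2 = -2936857 + 16*863041*748045090816 = -2936857 + 10329497331566903296 = 10329497331563966439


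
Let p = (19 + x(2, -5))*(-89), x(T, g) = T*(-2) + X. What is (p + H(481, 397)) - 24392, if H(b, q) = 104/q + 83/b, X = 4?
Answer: -4980648456/190957 ≈ -26083.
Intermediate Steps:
x(T, g) = 4 - 2*T (x(T, g) = T*(-2) + 4 = -2*T + 4 = 4 - 2*T)
H(b, q) = 83/b + 104/q
p = -1691 (p = (19 + (4 - 2*2))*(-89) = (19 + (4 - 4))*(-89) = (19 + 0)*(-89) = 19*(-89) = -1691)
(p + H(481, 397)) - 24392 = (-1691 + (83/481 + 104/397)) - 24392 = (-1691 + 82975/190957) - 24392 = -322825312/190957 - 24392 = -4980648456/190957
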